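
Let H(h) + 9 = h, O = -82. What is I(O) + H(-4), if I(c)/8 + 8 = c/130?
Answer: -5333/65 ≈ -82.046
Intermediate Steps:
H(h) = -9 + h
I(c) = -64 + 4*c/65 (I(c) = -64 + 8*(c/130) = -64 + 4*c/65)
I(O) + H(-4) = (-64 + (4/65)*(-82)) + (-9 - 4) = (-64 - 328/65) - 13 = -4488/65 - 13 = -5333/65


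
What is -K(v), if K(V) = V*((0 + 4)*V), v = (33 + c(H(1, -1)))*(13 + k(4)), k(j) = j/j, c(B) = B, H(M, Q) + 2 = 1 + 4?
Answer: -1016064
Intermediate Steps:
H(M, Q) = 3 (H(M, Q) = -2 + (1 + 4) = -2 + 5 = 3)
k(j) = 1
v = 504 (v = (33 + 3)*(13 + 1) = 36*14 = 504)
K(V) = 4*V² (K(V) = V*(4*V) = 4*V²)
-K(v) = -4*504² = -4*254016 = -1*1016064 = -1016064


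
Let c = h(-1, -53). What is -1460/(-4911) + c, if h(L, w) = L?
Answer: -3451/4911 ≈ -0.70271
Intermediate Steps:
c = -1
-1460/(-4911) + c = -1460/(-4911) - 1 = -1460*(-1/4911) - 1 = 1460/4911 - 1 = -3451/4911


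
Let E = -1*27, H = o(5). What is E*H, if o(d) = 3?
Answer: -81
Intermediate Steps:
H = 3
E = -27
E*H = -27*3 = -81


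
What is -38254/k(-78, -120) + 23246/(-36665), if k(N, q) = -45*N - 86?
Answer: -741088607/62770480 ≈ -11.806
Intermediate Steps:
k(N, q) = -86 - 45*N
-38254/k(-78, -120) + 23246/(-36665) = -38254/(-86 - 45*(-78)) + 23246/(-36665) = -38254/(-86 + 3510) + 23246*(-1/36665) = -38254/3424 - 23246/36665 = -38254*1/3424 - 23246/36665 = -19127/1712 - 23246/36665 = -741088607/62770480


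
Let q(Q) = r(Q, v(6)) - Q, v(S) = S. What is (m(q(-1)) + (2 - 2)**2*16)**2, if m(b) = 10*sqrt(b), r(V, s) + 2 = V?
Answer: -200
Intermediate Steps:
r(V, s) = -2 + V
q(Q) = -2 (q(Q) = (-2 + Q) - Q = -2)
(m(q(-1)) + (2 - 2)**2*16)**2 = (10*sqrt(-2) + (2 - 2)**2*16)**2 = (10*(I*sqrt(2)) + 0**2*16)**2 = (10*I*sqrt(2) + 0*16)**2 = (10*I*sqrt(2) + 0)**2 = (10*I*sqrt(2))**2 = -200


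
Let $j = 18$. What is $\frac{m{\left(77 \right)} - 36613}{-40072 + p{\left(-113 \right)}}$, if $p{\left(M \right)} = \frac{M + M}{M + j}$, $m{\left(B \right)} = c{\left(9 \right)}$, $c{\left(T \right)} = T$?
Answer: $\frac{1738690}{1903307} \approx 0.91351$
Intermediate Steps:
$m{\left(B \right)} = 9$
$p{\left(M \right)} = \frac{2 M}{18 + M}$ ($p{\left(M \right)} = \frac{M + M}{M + 18} = \frac{2 M}{18 + M}$)
$\frac{m{\left(77 \right)} - 36613}{-40072 + p{\left(-113 \right)}} = \frac{9 - 36613}{-40072 + 2 \left(-113\right) \frac{1}{18 - 113}} = - \frac{36604}{-40072 + 2 \left(-113\right) \frac{1}{-95}} = - \frac{36604}{-40072 + 2 \left(-113\right) \left(- \frac{1}{95}\right)} = - \frac{36604}{-40072 + \frac{226}{95}} = - \frac{36604}{- \frac{3806614}{95}} = \left(-36604\right) \left(- \frac{95}{3806614}\right) = \frac{1738690}{1903307}$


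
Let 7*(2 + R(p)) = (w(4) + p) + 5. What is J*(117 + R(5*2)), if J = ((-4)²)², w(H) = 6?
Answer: 30208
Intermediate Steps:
R(p) = -3/7 + p/7 (R(p) = -2 + ((6 + p) + 5)/7 = -2 + (11 + p)/7 = -2 + (11/7 + p/7) = -3/7 + p/7)
J = 256 (J = 16² = 256)
J*(117 + R(5*2)) = 256*(117 + (-3/7 + (5*2)/7)) = 256*(117 + (-3/7 + (⅐)*10)) = 256*(117 + (-3/7 + 10/7)) = 256*(117 + 1) = 256*118 = 30208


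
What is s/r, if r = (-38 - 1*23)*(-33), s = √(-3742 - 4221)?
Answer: I*√7963/2013 ≈ 0.04433*I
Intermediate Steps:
s = I*√7963 (s = √(-7963) = I*√7963 ≈ 89.236*I)
r = 2013 (r = (-38 - 23)*(-33) = -61*(-33) = 2013)
s/r = (I*√7963)/2013 = (I*√7963)*(1/2013) = I*√7963/2013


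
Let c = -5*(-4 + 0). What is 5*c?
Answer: 100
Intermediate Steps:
c = 20 (c = -5*(-4) = 20)
5*c = 5*20 = 100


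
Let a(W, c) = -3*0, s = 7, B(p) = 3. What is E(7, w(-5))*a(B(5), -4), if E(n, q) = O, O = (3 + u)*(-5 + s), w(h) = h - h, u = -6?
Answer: 0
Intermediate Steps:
w(h) = 0
O = -6 (O = (3 - 6)*(-5 + 7) = -3*2 = -6)
E(n, q) = -6
a(W, c) = 0
E(7, w(-5))*a(B(5), -4) = -6*0 = 0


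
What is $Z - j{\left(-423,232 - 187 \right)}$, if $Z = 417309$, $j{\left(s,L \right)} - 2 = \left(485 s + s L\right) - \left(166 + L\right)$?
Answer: $641708$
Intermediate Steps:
$j{\left(s,L \right)} = -164 - L + 485 s + L s$ ($j{\left(s,L \right)} = 2 - \left(166 + L - 485 s - s L\right) = 2 - \left(166 + L - 485 s - L s\right) = 2 + \left(-166 - L + 485 s + L s\right) = -164 - L + 485 s + L s$)
$Z - j{\left(-423,232 - 187 \right)} = 417309 - \left(-164 - \left(232 - 187\right) + 485 \left(-423\right) + \left(232 - 187\right) \left(-423\right)\right) = 417309 - \left(-164 - 45 - 205155 + 45 \left(-423\right)\right) = 417309 - \left(-164 - 45 - 205155 - 19035\right) = 417309 - -224399 = 417309 + 224399 = 641708$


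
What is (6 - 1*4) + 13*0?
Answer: 2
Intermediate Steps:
(6 - 1*4) + 13*0 = (6 - 4) + 0 = 2 + 0 = 2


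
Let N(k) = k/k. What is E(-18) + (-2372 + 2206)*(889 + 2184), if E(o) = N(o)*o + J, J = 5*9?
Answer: -510091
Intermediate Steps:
N(k) = 1
J = 45
E(o) = 45 + o (E(o) = 1*o + 45 = o + 45 = 45 + o)
E(-18) + (-2372 + 2206)*(889 + 2184) = (45 - 18) + (-2372 + 2206)*(889 + 2184) = 27 - 166*3073 = 27 - 510118 = -510091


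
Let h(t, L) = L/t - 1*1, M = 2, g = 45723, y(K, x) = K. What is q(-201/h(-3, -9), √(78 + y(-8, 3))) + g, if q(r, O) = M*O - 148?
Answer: 45575 + 2*√70 ≈ 45592.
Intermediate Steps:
h(t, L) = -1 + L/t (h(t, L) = L/t - 1 = -1 + L/t)
q(r, O) = -148 + 2*O (q(r, O) = 2*O - 148 = -148 + 2*O)
q(-201/h(-3, -9), √(78 + y(-8, 3))) + g = (-148 + 2*√(78 - 8)) + 45723 = (-148 + 2*√70) + 45723 = 45575 + 2*√70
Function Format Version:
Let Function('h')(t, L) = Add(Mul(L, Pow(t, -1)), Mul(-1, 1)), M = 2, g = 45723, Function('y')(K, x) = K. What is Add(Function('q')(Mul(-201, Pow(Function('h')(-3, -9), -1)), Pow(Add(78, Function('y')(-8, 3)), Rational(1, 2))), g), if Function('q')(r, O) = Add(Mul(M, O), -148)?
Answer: Add(45575, Mul(2, Pow(70, Rational(1, 2)))) ≈ 45592.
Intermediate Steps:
Function('h')(t, L) = Add(-1, Mul(L, Pow(t, -1))) (Function('h')(t, L) = Add(Mul(L, Pow(t, -1)), -1) = Add(-1, Mul(L, Pow(t, -1))))
Function('q')(r, O) = Add(-148, Mul(2, O)) (Function('q')(r, O) = Add(Mul(2, O), -148) = Add(-148, Mul(2, O)))
Add(Function('q')(Mul(-201, Pow(Function('h')(-3, -9), -1)), Pow(Add(78, Function('y')(-8, 3)), Rational(1, 2))), g) = Add(Add(-148, Mul(2, Pow(Add(78, -8), Rational(1, 2)))), 45723) = Add(Add(-148, Mul(2, Pow(70, Rational(1, 2)))), 45723) = Add(45575, Mul(2, Pow(70, Rational(1, 2))))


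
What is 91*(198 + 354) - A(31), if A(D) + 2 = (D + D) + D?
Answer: 50141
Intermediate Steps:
A(D) = -2 + 3*D (A(D) = -2 + ((D + D) + D) = -2 + (2*D + D) = -2 + 3*D)
91*(198 + 354) - A(31) = 91*(198 + 354) - (-2 + 3*31) = 91*552 - (-2 + 93) = 50232 - 1*91 = 50232 - 91 = 50141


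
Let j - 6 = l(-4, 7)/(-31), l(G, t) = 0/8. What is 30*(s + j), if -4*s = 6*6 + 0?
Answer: -90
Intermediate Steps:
l(G, t) = 0 (l(G, t) = 0*(1/8) = 0)
j = 6 (j = 6 + 0/(-31) = 6 + 0*(-1/31) = 6 + 0 = 6)
s = -9 (s = -(6*6 + 0)/4 = -(36 + 0)/4 = -1/4*36 = -9)
30*(s + j) = 30*(-9 + 6) = 30*(-3) = -90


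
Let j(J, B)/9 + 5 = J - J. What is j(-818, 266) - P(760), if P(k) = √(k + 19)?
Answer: -45 - √779 ≈ -72.911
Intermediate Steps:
j(J, B) = -45 (j(J, B) = -45 + 9*(J - J) = -45 + 9*0 = -45 + 0 = -45)
P(k) = √(19 + k)
j(-818, 266) - P(760) = -45 - √(19 + 760) = -45 - √779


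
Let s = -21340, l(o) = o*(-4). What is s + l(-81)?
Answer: -21016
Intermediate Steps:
l(o) = -4*o
s + l(-81) = -21340 - 4*(-81) = -21340 + 324 = -21016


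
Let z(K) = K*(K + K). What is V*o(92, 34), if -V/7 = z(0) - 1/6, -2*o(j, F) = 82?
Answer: -287/6 ≈ -47.833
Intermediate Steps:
o(j, F) = -41 (o(j, F) = -½*82 = -41)
z(K) = 2*K² (z(K) = K*(2*K) = 2*K²)
V = 7/6 (V = -7*(2*0² - 1/6) = -7*(2*0 - 1*⅙) = -7*(0 - ⅙) = -7*(-⅙) = 7/6 ≈ 1.1667)
V*o(92, 34) = (7/6)*(-41) = -287/6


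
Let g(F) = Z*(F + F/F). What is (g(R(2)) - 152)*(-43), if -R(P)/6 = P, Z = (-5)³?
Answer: -52589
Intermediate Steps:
Z = -125
R(P) = -6*P
g(F) = -125 - 125*F (g(F) = -125*(F + F/F) = -125*(F + 1) = -125*(1 + F) = -125 - 125*F)
(g(R(2)) - 152)*(-43) = ((-125 - (-750)*2) - 152)*(-43) = ((-125 - 125*(-12)) - 152)*(-43) = ((-125 + 1500) - 152)*(-43) = (1375 - 152)*(-43) = 1223*(-43) = -52589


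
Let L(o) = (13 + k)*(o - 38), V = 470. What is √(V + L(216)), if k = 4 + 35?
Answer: √9726 ≈ 98.620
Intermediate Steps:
k = 39
L(o) = -1976 + 52*o (L(o) = (13 + 39)*(o - 38) = 52*(-38 + o) = -1976 + 52*o)
√(V + L(216)) = √(470 + (-1976 + 52*216)) = √(470 + (-1976 + 11232)) = √(470 + 9256) = √9726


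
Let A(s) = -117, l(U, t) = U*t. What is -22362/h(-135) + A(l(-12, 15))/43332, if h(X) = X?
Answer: 107663821/649980 ≈ 165.64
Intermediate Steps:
-22362/h(-135) + A(l(-12, 15))/43332 = -22362/(-135) - 117/43332 = -22362*(-1/135) - 117*1/43332 = 7454/45 - 39/14444 = 107663821/649980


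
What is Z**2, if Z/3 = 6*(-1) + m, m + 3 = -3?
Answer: 1296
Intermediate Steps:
m = -6 (m = -3 - 3 = -6)
Z = -36 (Z = 3*(6*(-1) - 6) = 3*(-6 - 6) = 3*(-12) = -36)
Z**2 = (-36)**2 = 1296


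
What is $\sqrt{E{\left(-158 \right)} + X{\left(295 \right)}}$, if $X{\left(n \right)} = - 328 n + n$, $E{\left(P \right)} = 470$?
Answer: $i \sqrt{95995} \approx 309.83 i$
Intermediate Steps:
$X{\left(n \right)} = - 327 n$
$\sqrt{E{\left(-158 \right)} + X{\left(295 \right)}} = \sqrt{470 - 96465} = \sqrt{-95995} = i \sqrt{95995}$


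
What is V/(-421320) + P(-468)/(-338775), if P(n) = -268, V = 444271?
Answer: -10026332951/9515512200 ≈ -1.0537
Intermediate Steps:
V/(-421320) + P(-468)/(-338775) = 444271/(-421320) - 268/(-338775) = 444271*(-1/421320) - 268*(-1/338775) = -444271/421320 + 268/338775 = -10026332951/9515512200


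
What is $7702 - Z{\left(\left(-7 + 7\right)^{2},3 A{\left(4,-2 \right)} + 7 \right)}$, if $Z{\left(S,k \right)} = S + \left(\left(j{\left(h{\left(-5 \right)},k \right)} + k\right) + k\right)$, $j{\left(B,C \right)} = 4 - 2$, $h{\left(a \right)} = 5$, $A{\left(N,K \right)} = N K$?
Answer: $7734$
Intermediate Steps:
$A{\left(N,K \right)} = K N$
$j{\left(B,C \right)} = 2$
$Z{\left(S,k \right)} = 2 + S + 2 k$ ($Z{\left(S,k \right)} = S + \left(\left(2 + k\right) + k\right) = S + \left(2 + 2 k\right) = 2 + S + 2 k$)
$7702 - Z{\left(\left(-7 + 7\right)^{2},3 A{\left(4,-2 \right)} + 7 \right)} = 7702 - \left(2 + \left(-7 + 7\right)^{2} + 2 \left(3 \left(\left(-2\right) 4\right) + 7\right)\right) = 7702 - \left(2 + 0^{2} + 2 \left(3 \left(-8\right) + 7\right)\right) = 7702 - \left(2 + 0 + 2 \left(-24 + 7\right)\right) = 7702 - \left(2 + 0 + 2 \left(-17\right)\right) = 7702 - \left(2 + 0 - 34\right) = 7702 - -32 = 7702 + 32 = 7734$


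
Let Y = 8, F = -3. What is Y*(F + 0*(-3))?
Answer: -24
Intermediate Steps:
Y*(F + 0*(-3)) = 8*(-3 + 0*(-3)) = 8*(-3 + 0) = 8*(-3) = -24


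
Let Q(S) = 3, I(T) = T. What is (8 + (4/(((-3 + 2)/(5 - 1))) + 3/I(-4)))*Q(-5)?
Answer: -105/4 ≈ -26.250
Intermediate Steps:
(8 + (4/(((-3 + 2)/(5 - 1))) + 3/I(-4)))*Q(-5) = (8 + (4/(((-3 + 2)/(5 - 1))) + 3/(-4)))*3 = (8 + (4/((-1/4)) + 3*(-¼)))*3 = (8 + (4/((-1*¼)) - ¾))*3 = (8 + (4/(-¼) - ¾))*3 = (8 + (4*(-4) - ¾))*3 = (8 + (-16 - ¾))*3 = (8 - 67/4)*3 = -35/4*3 = -105/4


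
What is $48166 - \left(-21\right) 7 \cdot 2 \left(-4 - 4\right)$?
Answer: $45814$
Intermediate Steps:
$48166 - \left(-21\right) 7 \cdot 2 \left(-4 - 4\right) = 48166 - - 147 \cdot 2 \left(-8\right) = 48166 - \left(-147\right) \left(-16\right) = 48166 - 2352 = 45814$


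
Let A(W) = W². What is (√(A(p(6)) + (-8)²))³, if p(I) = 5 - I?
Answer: 65*√65 ≈ 524.05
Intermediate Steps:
(√(A(p(6)) + (-8)²))³ = (√((5 - 1*6)² + (-8)²))³ = (√((5 - 6)² + 64))³ = (√((-1)² + 64))³ = (√(1 + 64))³ = (√65)³ = 65*√65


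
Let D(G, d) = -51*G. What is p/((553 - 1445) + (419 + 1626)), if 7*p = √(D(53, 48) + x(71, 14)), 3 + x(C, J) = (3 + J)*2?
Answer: 4*I*√167/8071 ≈ 0.0064046*I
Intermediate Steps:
x(C, J) = 3 + 2*J (x(C, J) = -3 + (3 + J)*2 = -3 + (6 + 2*J) = 3 + 2*J)
p = 4*I*√167/7 (p = √(-51*53 + (3 + 2*14))/7 = √(-2703 + (3 + 28))/7 = √(-2703 + 31)/7 = √(-2672)/7 = (4*I*√167)/7 = 4*I*√167/7 ≈ 7.3845*I)
p/((553 - 1445) + (419 + 1626)) = (4*I*√167/7)/((553 - 1445) + (419 + 1626)) = (4*I*√167/7)/(-892 + 2045) = (4*I*√167/7)/1153 = (4*I*√167/7)*(1/1153) = 4*I*√167/8071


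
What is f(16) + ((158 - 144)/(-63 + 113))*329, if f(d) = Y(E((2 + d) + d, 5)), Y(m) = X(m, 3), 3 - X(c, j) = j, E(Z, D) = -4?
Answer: 2303/25 ≈ 92.120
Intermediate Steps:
X(c, j) = 3 - j
Y(m) = 0 (Y(m) = 3 - 1*3 = 3 - 3 = 0)
f(d) = 0
f(16) + ((158 - 144)/(-63 + 113))*329 = 0 + ((158 - 144)/(-63 + 113))*329 = 0 + (14/50)*329 = 0 + (14*(1/50))*329 = 0 + (7/25)*329 = 0 + 2303/25 = 2303/25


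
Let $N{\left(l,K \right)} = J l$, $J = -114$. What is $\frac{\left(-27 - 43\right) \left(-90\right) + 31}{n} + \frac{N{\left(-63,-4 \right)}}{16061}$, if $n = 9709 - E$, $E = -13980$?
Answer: $\frac{271816589}{380469029} \approx 0.71443$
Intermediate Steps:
$N{\left(l,K \right)} = - 114 l$
$n = 23689$ ($n = 9709 - -13980 = 9709 + 13980 = 23689$)
$\frac{\left(-27 - 43\right) \left(-90\right) + 31}{n} + \frac{N{\left(-63,-4 \right)}}{16061} = \frac{\left(-27 - 43\right) \left(-90\right) + 31}{23689} + \frac{\left(-114\right) \left(-63\right)}{16061} = \left(\left(-70\right) \left(-90\right) + 31\right) \frac{1}{23689} + 7182 \cdot \frac{1}{16061} = \left(6300 + 31\right) \frac{1}{23689} + \frac{7182}{16061} = 6331 \cdot \frac{1}{23689} + \frac{7182}{16061} = \frac{6331}{23689} + \frac{7182}{16061} = \frac{271816589}{380469029}$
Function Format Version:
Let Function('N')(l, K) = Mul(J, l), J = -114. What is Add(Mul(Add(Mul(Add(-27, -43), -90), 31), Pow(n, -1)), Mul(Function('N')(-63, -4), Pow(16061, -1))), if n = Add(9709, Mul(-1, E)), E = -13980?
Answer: Rational(271816589, 380469029) ≈ 0.71443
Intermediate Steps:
Function('N')(l, K) = Mul(-114, l)
n = 23689 (n = Add(9709, Mul(-1, -13980)) = Add(9709, 13980) = 23689)
Add(Mul(Add(Mul(Add(-27, -43), -90), 31), Pow(n, -1)), Mul(Function('N')(-63, -4), Pow(16061, -1))) = Add(Mul(Add(Mul(Add(-27, -43), -90), 31), Pow(23689, -1)), Mul(Mul(-114, -63), Pow(16061, -1))) = Add(Mul(Add(Mul(-70, -90), 31), Rational(1, 23689)), Mul(7182, Rational(1, 16061))) = Add(Mul(Add(6300, 31), Rational(1, 23689)), Rational(7182, 16061)) = Add(Mul(6331, Rational(1, 23689)), Rational(7182, 16061)) = Add(Rational(6331, 23689), Rational(7182, 16061)) = Rational(271816589, 380469029)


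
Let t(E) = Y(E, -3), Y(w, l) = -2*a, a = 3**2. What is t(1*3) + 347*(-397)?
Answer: -137777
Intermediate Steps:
a = 9
Y(w, l) = -18 (Y(w, l) = -2*9 = -18)
t(E) = -18
t(1*3) + 347*(-397) = -18 + 347*(-397) = -18 - 137759 = -137777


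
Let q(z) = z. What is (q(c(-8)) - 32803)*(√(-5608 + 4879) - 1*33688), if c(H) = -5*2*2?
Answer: 1105741224 - 886221*I ≈ 1.1057e+9 - 8.8622e+5*I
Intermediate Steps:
c(H) = -20 (c(H) = -10*2 = -20)
(q(c(-8)) - 32803)*(√(-5608 + 4879) - 1*33688) = (-20 - 32803)*(√(-5608 + 4879) - 1*33688) = -32823*(√(-729) - 33688) = -32823*(27*I - 33688) = -32823*(-33688 + 27*I) = 1105741224 - 886221*I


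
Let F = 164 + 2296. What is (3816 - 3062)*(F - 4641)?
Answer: -1644474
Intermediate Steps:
F = 2460
(3816 - 3062)*(F - 4641) = (3816 - 3062)*(2460 - 4641) = 754*(-2181) = -1644474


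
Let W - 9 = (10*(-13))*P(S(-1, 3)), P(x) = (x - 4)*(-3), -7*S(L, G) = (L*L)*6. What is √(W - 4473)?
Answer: 2*I*√77889/7 ≈ 79.739*I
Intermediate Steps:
S(L, G) = -6*L²/7 (S(L, G) = -L*L*6/7 = -L²*6/7 = -6*L²/7)
P(x) = 12 - 3*x (P(x) = (-4 + x)*(-3) = 12 - 3*x)
W = -13197/7 (W = 9 + (10*(-13))*(12 - (-18)*(-1)²/7) = 9 - 130*(12 - (-18)/7) = 9 - 130*(12 - 3*(-6/7)) = 9 - 130*(12 + 18/7) = 9 - 130*102/7 = 9 - 13260/7 = -13197/7 ≈ -1885.3)
√(W - 4473) = √(-13197/7 - 4473) = √(-44508/7) = 2*I*√77889/7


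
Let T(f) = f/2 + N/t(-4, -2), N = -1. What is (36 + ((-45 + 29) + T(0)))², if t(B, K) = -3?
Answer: 3721/9 ≈ 413.44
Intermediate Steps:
T(f) = ⅓ + f/2 (T(f) = f/2 - 1/(-3) = f*(½) - 1*(-⅓) = f/2 + ⅓ = ⅓ + f/2)
(36 + ((-45 + 29) + T(0)))² = (36 + ((-45 + 29) + (⅓ + (½)*0)))² = (36 + (-16 + (⅓ + 0)))² = (36 + (-16 + ⅓))² = (36 - 47/3)² = (61/3)² = 3721/9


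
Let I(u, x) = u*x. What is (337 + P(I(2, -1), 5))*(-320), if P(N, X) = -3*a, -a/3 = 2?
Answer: -113600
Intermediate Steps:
a = -6 (a = -3*2 = -6)
P(N, X) = 18 (P(N, X) = -3*(-6) = 18)
(337 + P(I(2, -1), 5))*(-320) = (337 + 18)*(-320) = 355*(-320) = -113600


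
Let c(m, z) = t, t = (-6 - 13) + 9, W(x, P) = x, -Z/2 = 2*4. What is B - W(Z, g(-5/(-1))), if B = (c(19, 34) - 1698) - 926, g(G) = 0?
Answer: -2618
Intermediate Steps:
Z = -16 (Z = -4*4 = -2*8 = -16)
t = -10 (t = -19 + 9 = -10)
c(m, z) = -10
B = -2634 (B = (-10 - 1698) - 926 = -1708 - 926 = -2634)
B - W(Z, g(-5/(-1))) = -2634 - 1*(-16) = -2634 + 16 = -2618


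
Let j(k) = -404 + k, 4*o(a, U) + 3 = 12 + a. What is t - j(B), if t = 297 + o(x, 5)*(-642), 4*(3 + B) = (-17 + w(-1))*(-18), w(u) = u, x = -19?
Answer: 2228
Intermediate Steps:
o(a, U) = 9/4 + a/4 (o(a, U) = -¾ + (12 + a)/4 = -¾ + (3 + a/4) = 9/4 + a/4)
B = 78 (B = -3 + ((-17 - 1)*(-18))/4 = -3 + (-18*(-18))/4 = -3 + (¼)*324 = -3 + 81 = 78)
t = 1902 (t = 297 + (9/4 + (¼)*(-19))*(-642) = 297 + (9/4 - 19/4)*(-642) = 297 - 5/2*(-642) = 297 + 1605 = 1902)
t - j(B) = 1902 - (-404 + 78) = 1902 - 1*(-326) = 1902 + 326 = 2228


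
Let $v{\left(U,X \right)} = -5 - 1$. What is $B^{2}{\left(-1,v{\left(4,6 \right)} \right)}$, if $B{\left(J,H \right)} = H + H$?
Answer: $144$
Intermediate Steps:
$v{\left(U,X \right)} = -6$
$B{\left(J,H \right)} = 2 H$
$B^{2}{\left(-1,v{\left(4,6 \right)} \right)} = \left(2 \left(-6\right)\right)^{2} = \left(-12\right)^{2} = 144$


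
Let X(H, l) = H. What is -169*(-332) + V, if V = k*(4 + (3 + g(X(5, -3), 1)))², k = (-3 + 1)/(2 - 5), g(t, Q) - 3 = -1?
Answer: 56162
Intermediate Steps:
g(t, Q) = 2 (g(t, Q) = 3 - 1 = 2)
k = ⅔ (k = -2/(-3) = -2*(-⅓) = ⅔ ≈ 0.66667)
V = 54 (V = 2*(4 + (3 + 2))²/3 = 2*(4 + 5)²/3 = (⅔)*9² = (⅔)*81 = 54)
-169*(-332) + V = -169*(-332) + 54 = 56108 + 54 = 56162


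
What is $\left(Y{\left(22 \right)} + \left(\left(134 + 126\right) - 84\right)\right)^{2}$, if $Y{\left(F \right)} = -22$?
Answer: $23716$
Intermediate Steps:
$\left(Y{\left(22 \right)} + \left(\left(134 + 126\right) - 84\right)\right)^{2} = \left(-22 + \left(\left(134 + 126\right) - 84\right)\right)^{2} = \left(-22 + \left(260 - 84\right)\right)^{2} = \left(-22 + 176\right)^{2} = 154^{2} = 23716$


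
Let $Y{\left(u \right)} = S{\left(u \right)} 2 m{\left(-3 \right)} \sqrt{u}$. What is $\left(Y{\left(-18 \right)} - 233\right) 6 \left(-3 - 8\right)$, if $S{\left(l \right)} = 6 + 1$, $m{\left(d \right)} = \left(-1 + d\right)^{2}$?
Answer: $15378 - 44352 i \sqrt{2} \approx 15378.0 - 62723.0 i$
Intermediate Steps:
$S{\left(l \right)} = 7$
$Y{\left(u \right)} = 224 \sqrt{u}$ ($Y{\left(u \right)} = 7 \cdot 2 \left(-1 - 3\right)^{2} \sqrt{u} = 14 \left(-4\right)^{2} \sqrt{u} = 14 \cdot 16 \sqrt{u} = 224 \sqrt{u}$)
$\left(Y{\left(-18 \right)} - 233\right) 6 \left(-3 - 8\right) = \left(224 \sqrt{-18} - 233\right) 6 \left(-3 - 8\right) = \left(224 \cdot 3 i \sqrt{2} - 233\right) 6 \left(-11\right) = \left(672 i \sqrt{2} - 233\right) \left(-66\right) = \left(-233 + 672 i \sqrt{2}\right) \left(-66\right) = 15378 - 44352 i \sqrt{2}$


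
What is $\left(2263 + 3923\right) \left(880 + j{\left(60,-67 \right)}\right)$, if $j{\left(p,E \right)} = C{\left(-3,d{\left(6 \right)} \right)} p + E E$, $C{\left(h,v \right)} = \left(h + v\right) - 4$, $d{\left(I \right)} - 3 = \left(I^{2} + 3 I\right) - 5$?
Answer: $49914834$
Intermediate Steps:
$d{\left(I \right)} = -2 + I^{2} + 3 I$ ($d{\left(I \right)} = 3 - \left(5 - I^{2} - 3 I\right) = 3 + \left(-5 + I^{2} + 3 I\right) = -2 + I^{2} + 3 I$)
$C{\left(h,v \right)} = -4 + h + v$
$j{\left(p,E \right)} = E^{2} + 45 p$ ($j{\left(p,E \right)} = \left(-4 - 3 + \left(-2 + 6^{2} + 3 \cdot 6\right)\right) p + E E = \left(-4 - 3 + \left(-2 + 36 + 18\right)\right) p + E^{2} = \left(-4 - 3 + 52\right) p + E^{2} = 45 p + E^{2} = E^{2} + 45 p$)
$\left(2263 + 3923\right) \left(880 + j{\left(60,-67 \right)}\right) = \left(2263 + 3923\right) \left(880 + \left(\left(-67\right)^{2} + 45 \cdot 60\right)\right) = 6186 \left(880 + \left(4489 + 2700\right)\right) = 6186 \left(880 + 7189\right) = 6186 \cdot 8069 = 49914834$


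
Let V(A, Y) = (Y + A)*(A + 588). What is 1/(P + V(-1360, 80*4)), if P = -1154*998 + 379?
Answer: -1/348433 ≈ -2.8700e-6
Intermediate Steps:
V(A, Y) = (588 + A)*(A + Y) (V(A, Y) = (A + Y)*(588 + A) = (588 + A)*(A + Y))
P = -1151313 (P = -1151692 + 379 = -1151313)
1/(P + V(-1360, 80*4)) = 1/(-1151313 + ((-1360)**2 + 588*(-1360) + 588*(80*4) - 108800*4)) = 1/(-1151313 + (1849600 - 799680 + 588*320 - 1360*320)) = 1/(-1151313 + (1849600 - 799680 + 188160 - 435200)) = 1/(-1151313 + 802880) = 1/(-348433) = -1/348433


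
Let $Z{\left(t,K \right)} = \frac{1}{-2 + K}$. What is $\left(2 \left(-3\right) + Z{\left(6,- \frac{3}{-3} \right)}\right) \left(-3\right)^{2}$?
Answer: $-63$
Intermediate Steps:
$\left(2 \left(-3\right) + Z{\left(6,- \frac{3}{-3} \right)}\right) \left(-3\right)^{2} = \left(2 \left(-3\right) + \frac{1}{-2 - \frac{3}{-3}}\right) \left(-3\right)^{2} = \left(-6 + \frac{1}{-2 - -1}\right) 9 = \left(-6 + \frac{1}{-2 + 1}\right) 9 = \left(-6 + \frac{1}{-1}\right) 9 = \left(-6 - 1\right) 9 = \left(-7\right) 9 = -63$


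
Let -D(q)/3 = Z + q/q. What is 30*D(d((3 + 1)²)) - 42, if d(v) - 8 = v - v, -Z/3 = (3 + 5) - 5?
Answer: 678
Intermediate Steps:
Z = -9 (Z = -3*((3 + 5) - 5) = -3*(8 - 5) = -3*3 = -9)
d(v) = 8 (d(v) = 8 + (v - v) = 8 + 0 = 8)
D(q) = 24 (D(q) = -3*(-9 + q/q) = -3*(-9 + 1) = -3*(-8) = 24)
30*D(d((3 + 1)²)) - 42 = 30*24 - 42 = 720 - 42 = 678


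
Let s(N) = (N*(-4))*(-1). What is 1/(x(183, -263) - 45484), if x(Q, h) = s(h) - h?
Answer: -1/46273 ≈ -2.1611e-5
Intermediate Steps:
s(N) = 4*N (s(N) = -4*N*(-1) = 4*N)
x(Q, h) = 3*h (x(Q, h) = 4*h - h = 3*h)
1/(x(183, -263) - 45484) = 1/(3*(-263) - 45484) = 1/(-789 - 45484) = 1/(-46273) = -1/46273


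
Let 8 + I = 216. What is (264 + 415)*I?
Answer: 141232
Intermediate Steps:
I = 208 (I = -8 + 216 = 208)
(264 + 415)*I = (264 + 415)*208 = 679*208 = 141232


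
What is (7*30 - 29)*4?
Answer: 724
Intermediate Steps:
(7*30 - 29)*4 = (210 - 29)*4 = 181*4 = 724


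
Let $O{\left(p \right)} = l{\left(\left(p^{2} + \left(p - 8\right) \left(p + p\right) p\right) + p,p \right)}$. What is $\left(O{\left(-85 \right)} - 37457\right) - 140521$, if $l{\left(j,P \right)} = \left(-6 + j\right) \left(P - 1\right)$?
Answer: $114779598$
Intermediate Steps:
$l{\left(j,P \right)} = \left(-1 + P\right) \left(-6 + j\right)$ ($l{\left(j,P \right)} = \left(-6 + j\right) \left(-1 + P\right) = \left(-1 + P\right) \left(-6 + j\right)$)
$O{\left(p \right)} = 6 - p^{2} - 7 p + p \left(p + p^{2} + 2 p^{2} \left(-8 + p\right)\right) - 2 p^{2} \left(-8 + p\right)$ ($O{\left(p \right)} = 6 - \left(\left(p^{2} + \left(p - 8\right) \left(p + p\right) p\right) + p\right) - 6 p + p \left(\left(p^{2} + \left(p - 8\right) \left(p + p\right) p\right) + p\right) = 6 - \left(\left(p^{2} + \left(-8 + p\right) 2 p p\right) + p\right) - 6 p + p \left(\left(p^{2} + \left(-8 + p\right) 2 p p\right) + p\right) = 6 - \left(\left(p^{2} + 2 p \left(-8 + p\right) p\right) + p\right) - 6 p + p \left(\left(p^{2} + 2 p \left(-8 + p\right) p\right) + p\right) = 6 - \left(\left(p^{2} + 2 p^{2} \left(-8 + p\right)\right) + p\right) - 6 p + p \left(\left(p^{2} + 2 p^{2} \left(-8 + p\right)\right) + p\right) = 6 - \left(p + p^{2} + 2 p^{2} \left(-8 + p\right)\right) - 6 p + p \left(p + p^{2} + 2 p^{2} \left(-8 + p\right)\right) = 6 - p^{2} - 7 p + p \left(p + p^{2} + 2 p^{2} \left(-8 + p\right)\right) - 2 p^{2} \left(-8 + p\right)$)
$\left(O{\left(-85 \right)} - 37457\right) - 140521 = \left(\left(6 - 17 \left(-85\right)^{3} - -595 + 2 \left(-85\right)^{4} + 16 \left(-85\right)^{2}\right) - 37457\right) - 140521 = \left(\left(6 - -10440125 + 595 + 2 \cdot 52200625 + 16 \cdot 7225\right) - 37457\right) - 140521 = \left(\left(6 + 10440125 + 595 + 104401250 + 115600\right) - 37457\right) - 140521 = \left(114957576 - 37457\right) - 140521 = 114920119 - 140521 = 114779598$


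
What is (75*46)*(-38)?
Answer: -131100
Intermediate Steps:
(75*46)*(-38) = 3450*(-38) = -131100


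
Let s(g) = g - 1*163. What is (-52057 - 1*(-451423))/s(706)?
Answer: 133122/181 ≈ 735.48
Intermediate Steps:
s(g) = -163 + g (s(g) = g - 163 = -163 + g)
(-52057 - 1*(-451423))/s(706) = (-52057 - 1*(-451423))/(-163 + 706) = (-52057 + 451423)/543 = 399366*(1/543) = 133122/181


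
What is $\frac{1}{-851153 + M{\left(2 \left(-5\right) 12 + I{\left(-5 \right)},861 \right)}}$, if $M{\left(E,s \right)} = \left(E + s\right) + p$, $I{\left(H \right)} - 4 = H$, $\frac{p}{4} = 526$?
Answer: $- \frac{1}{848309} \approx -1.1788 \cdot 10^{-6}$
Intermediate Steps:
$p = 2104$ ($p = 4 \cdot 526 = 2104$)
$I{\left(H \right)} = 4 + H$
$M{\left(E,s \right)} = 2104 + E + s$ ($M{\left(E,s \right)} = \left(E + s\right) + 2104 = 2104 + E + s$)
$\frac{1}{-851153 + M{\left(2 \left(-5\right) 12 + I{\left(-5 \right)},861 \right)}} = \frac{1}{-851153 + \left(2104 + \left(2 \left(-5\right) 12 + \left(4 - 5\right)\right) + 861\right)} = \frac{1}{-851153 + \left(2104 - 121 + 861\right)} = \frac{1}{-851153 + 2844} = \frac{1}{-848309} = - \frac{1}{848309}$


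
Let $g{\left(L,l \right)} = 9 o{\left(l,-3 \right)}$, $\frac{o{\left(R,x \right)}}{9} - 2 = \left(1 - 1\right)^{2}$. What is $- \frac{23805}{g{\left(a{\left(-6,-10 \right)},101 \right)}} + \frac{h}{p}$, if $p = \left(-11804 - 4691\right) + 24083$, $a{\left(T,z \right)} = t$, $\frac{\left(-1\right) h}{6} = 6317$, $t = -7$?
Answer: $- \frac{2594062}{17073} \approx -151.94$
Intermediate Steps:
$h = -37902$ ($h = \left(-6\right) 6317 = -37902$)
$o{\left(R,x \right)} = 18$ ($o{\left(R,x \right)} = 18 + 9 \left(1 - 1\right)^{2} = 18 + 9 \cdot 0^{2} = 18 + 9 \cdot 0 = 18 + 0 = 18$)
$a{\left(T,z \right)} = -7$
$g{\left(L,l \right)} = 162$ ($g{\left(L,l \right)} = 9 \cdot 18 = 162$)
$p = 7588$ ($p = -16495 + 24083 = 7588$)
$- \frac{23805}{g{\left(a{\left(-6,-10 \right)},101 \right)}} + \frac{h}{p} = - \frac{23805}{162} - \frac{37902}{7588} = \left(-23805\right) \frac{1}{162} - \frac{18951}{3794} = - \frac{2645}{18} - \frac{18951}{3794} = - \frac{2594062}{17073}$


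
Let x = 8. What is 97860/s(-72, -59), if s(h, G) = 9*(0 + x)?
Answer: 8155/6 ≈ 1359.2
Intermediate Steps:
s(h, G) = 72 (s(h, G) = 9*(0 + 8) = 9*8 = 72)
97860/s(-72, -59) = 97860/72 = 97860*(1/72) = 8155/6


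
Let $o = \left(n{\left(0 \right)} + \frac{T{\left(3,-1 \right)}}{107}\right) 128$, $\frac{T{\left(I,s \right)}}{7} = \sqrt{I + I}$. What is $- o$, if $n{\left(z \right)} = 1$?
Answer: $-128 - \frac{896 \sqrt{6}}{107} \approx -148.51$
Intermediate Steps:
$T{\left(I,s \right)} = 7 \sqrt{2} \sqrt{I}$ ($T{\left(I,s \right)} = 7 \sqrt{I + I} = 7 \sqrt{2 I} = 7 \sqrt{2} \sqrt{I}$)
$o = 128 + \frac{896 \sqrt{6}}{107}$ ($o = \left(1 + \frac{7 \sqrt{2} \sqrt{3}}{107}\right) 128 = \left(1 + 7 \sqrt{6} \cdot \frac{1}{107}\right) 128 = \left(1 + \frac{7 \sqrt{6}}{107}\right) 128 = 128 + \frac{896 \sqrt{6}}{107} \approx 148.51$)
$- o = - (128 + \frac{896 \sqrt{6}}{107}) = -128 - \frac{896 \sqrt{6}}{107}$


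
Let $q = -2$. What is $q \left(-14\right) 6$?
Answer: $168$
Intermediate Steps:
$q \left(-14\right) 6 = \left(-2\right) \left(-14\right) 6 = 28 \cdot 6 = 168$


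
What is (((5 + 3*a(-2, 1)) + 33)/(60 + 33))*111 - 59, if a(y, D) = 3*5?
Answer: 1242/31 ≈ 40.065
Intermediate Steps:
a(y, D) = 15
(((5 + 3*a(-2, 1)) + 33)/(60 + 33))*111 - 59 = (((5 + 3*15) + 33)/(60 + 33))*111 - 59 = (((5 + 45) + 33)/93)*111 - 59 = ((50 + 33)*(1/93))*111 - 59 = (83*(1/93))*111 - 59 = (83/93)*111 - 59 = 3071/31 - 59 = 1242/31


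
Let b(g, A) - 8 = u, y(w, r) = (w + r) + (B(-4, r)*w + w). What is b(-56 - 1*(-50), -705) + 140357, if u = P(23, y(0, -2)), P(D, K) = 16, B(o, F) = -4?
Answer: 140381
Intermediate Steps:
y(w, r) = r - 2*w (y(w, r) = (w + r) + (-4*w + w) = (r + w) - 3*w = r - 2*w)
u = 16
b(g, A) = 24 (b(g, A) = 8 + 16 = 24)
b(-56 - 1*(-50), -705) + 140357 = 24 + 140357 = 140381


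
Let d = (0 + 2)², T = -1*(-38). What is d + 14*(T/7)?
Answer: 80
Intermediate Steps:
T = 38
d = 4 (d = 2² = 4)
d + 14*(T/7) = 4 + 14*(38/7) = 4 + 76 = 80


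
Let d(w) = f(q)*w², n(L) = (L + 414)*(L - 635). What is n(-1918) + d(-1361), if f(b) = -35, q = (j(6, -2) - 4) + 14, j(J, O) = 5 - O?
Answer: -60991523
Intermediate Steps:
n(L) = (-635 + L)*(414 + L) (n(L) = (414 + L)*(-635 + L) = (-635 + L)*(414 + L))
q = 17 (q = ((5 - 1*(-2)) - 4) + 14 = ((5 + 2) - 4) + 14 = (7 - 4) + 14 = 3 + 14 = 17)
d(w) = -35*w²
n(-1918) + d(-1361) = (-262890 + (-1918)² - 221*(-1918)) - 35*(-1361)² = (-262890 + 3678724 + 423878) - 35*1852321 = 3839712 - 64831235 = -60991523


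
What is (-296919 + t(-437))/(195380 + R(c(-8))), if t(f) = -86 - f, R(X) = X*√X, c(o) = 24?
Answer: -3621465990/2385833161 + 889704*√6/2385833161 ≈ -1.5170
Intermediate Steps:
R(X) = X^(3/2)
(-296919 + t(-437))/(195380 + R(c(-8))) = (-296919 + (-86 - 1*(-437)))/(195380 + 24^(3/2)) = (-296919 + (-86 + 437))/(195380 + 48*√6) = (-296919 + 351)/(195380 + 48*√6) = -296568/(195380 + 48*√6)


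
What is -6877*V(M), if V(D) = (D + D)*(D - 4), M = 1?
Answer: 41262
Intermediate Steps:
V(D) = 2*D*(-4 + D) (V(D) = (2*D)*(-4 + D) = 2*D*(-4 + D))
-6877*V(M) = -13754*(-4 + 1) = -13754*(-3) = -6877*(-6) = 41262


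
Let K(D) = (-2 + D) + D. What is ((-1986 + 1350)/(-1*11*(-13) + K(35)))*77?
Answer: -48972/211 ≈ -232.09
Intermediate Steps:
K(D) = -2 + 2*D
((-1986 + 1350)/(-1*11*(-13) + K(35)))*77 = ((-1986 + 1350)/(-1*11*(-13) + (-2 + 2*35)))*77 = -636/(-11*(-13) + (-2 + 70))*77 = -636/(143 + 68)*77 = -636/211*77 = -48972/211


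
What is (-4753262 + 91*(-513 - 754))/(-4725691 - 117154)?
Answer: 4868559/4842845 ≈ 1.0053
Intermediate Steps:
(-4753262 + 91*(-513 - 754))/(-4725691 - 117154) = (-4753262 + 91*(-1267))/(-4842845) = (-4753262 - 115297)*(-1/4842845) = -4868559*(-1/4842845) = 4868559/4842845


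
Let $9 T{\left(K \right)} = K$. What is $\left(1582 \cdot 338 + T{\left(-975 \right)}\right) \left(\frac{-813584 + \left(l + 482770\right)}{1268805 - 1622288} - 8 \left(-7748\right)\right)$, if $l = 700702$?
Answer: $\frac{2703048787694464}{81573} \approx 3.3137 \cdot 10^{10}$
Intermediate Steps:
$T{\left(K \right)} = \frac{K}{9}$
$\left(1582 \cdot 338 + T{\left(-975 \right)}\right) \left(\frac{-813584 + \left(l + 482770\right)}{1268805 - 1622288} - 8 \left(-7748\right)\right) = \left(1582 \cdot 338 + \frac{1}{9} \left(-975\right)\right) \left(\frac{-813584 + \left(700702 + 482770\right)}{1268805 - 1622288} - 8 \left(-7748\right)\right) = \left(534716 - \frac{325}{3}\right) \left(\frac{-813584 + 1183472}{-353483} - -61984\right) = \frac{1603823 \left(369888 \left(- \frac{1}{353483}\right) + 61984\right)}{3} = \frac{1603823 \left(- \frac{369888}{353483} + 61984\right)}{3} = \frac{1603823}{3} \cdot \frac{21909920384}{353483} = \frac{2703048787694464}{81573}$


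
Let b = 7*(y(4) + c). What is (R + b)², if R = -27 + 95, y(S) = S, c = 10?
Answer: 27556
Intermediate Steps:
b = 98 (b = 7*(4 + 10) = 7*14 = 98)
R = 68
(R + b)² = (68 + 98)² = 166² = 27556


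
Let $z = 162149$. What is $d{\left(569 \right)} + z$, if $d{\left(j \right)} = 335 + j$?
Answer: $163053$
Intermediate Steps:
$d{\left(569 \right)} + z = \left(335 + 569\right) + 162149 = 904 + 162149 = 163053$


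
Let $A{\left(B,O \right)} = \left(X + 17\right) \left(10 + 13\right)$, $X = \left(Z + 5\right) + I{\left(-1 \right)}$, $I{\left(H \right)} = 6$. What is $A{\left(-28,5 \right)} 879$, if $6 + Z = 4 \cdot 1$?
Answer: $525642$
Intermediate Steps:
$Z = -2$ ($Z = -6 + 4 \cdot 1 = -6 + 4 = -2$)
$X = 9$ ($X = \left(-2 + 5\right) + 6 = 3 + 6 = 9$)
$A{\left(B,O \right)} = 598$ ($A{\left(B,O \right)} = \left(9 + 17\right) \left(10 + 13\right) = 26 \cdot 23 = 598$)
$A{\left(-28,5 \right)} 879 = 598 \cdot 879 = 525642$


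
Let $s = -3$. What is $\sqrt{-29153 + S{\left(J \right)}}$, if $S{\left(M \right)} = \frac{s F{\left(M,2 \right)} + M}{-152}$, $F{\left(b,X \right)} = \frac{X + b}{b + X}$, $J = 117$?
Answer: $\frac{i \sqrt{116615}}{2} \approx 170.74 i$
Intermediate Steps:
$F{\left(b,X \right)} = 1$ ($F{\left(b,X \right)} = \frac{X + b}{X + b} = 1$)
$S{\left(M \right)} = \frac{3}{152} - \frac{M}{152}$ ($S{\left(M \right)} = \frac{\left(-3\right) 1 + M}{-152} = \left(-3 + M\right) \left(- \frac{1}{152}\right) = \frac{3}{152} - \frac{M}{152}$)
$\sqrt{-29153 + S{\left(J \right)}} = \sqrt{-29153 + \left(\frac{3}{152} - \frac{117}{152}\right)} = \sqrt{-29153 - \frac{3}{4}} = \sqrt{- \frac{116615}{4}} = \frac{i \sqrt{116615}}{2}$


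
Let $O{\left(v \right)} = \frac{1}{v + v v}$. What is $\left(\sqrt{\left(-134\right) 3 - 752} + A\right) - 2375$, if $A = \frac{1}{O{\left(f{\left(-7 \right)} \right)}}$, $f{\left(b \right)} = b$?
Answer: $-2333 + i \sqrt{1154} \approx -2333.0 + 33.971 i$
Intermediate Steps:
$O{\left(v \right)} = \frac{1}{v + v^{2}}$
$A = 42$ ($A = \frac{1}{\frac{1}{-7} \frac{1}{1 - 7}} = \frac{1}{\left(- \frac{1}{7}\right) \frac{1}{-6}} = \frac{1}{\left(- \frac{1}{7}\right) \left(- \frac{1}{6}\right)} = \frac{1}{\frac{1}{42}} = 42$)
$\left(\sqrt{\left(-134\right) 3 - 752} + A\right) - 2375 = \left(\sqrt{\left(-134\right) 3 - 752} + 42\right) - 2375 = \left(\sqrt{-402 - 752} + 42\right) - 2375 = \left(\sqrt{-1154} + 42\right) - 2375 = \left(i \sqrt{1154} + 42\right) - 2375 = \left(42 + i \sqrt{1154}\right) - 2375 = -2333 + i \sqrt{1154}$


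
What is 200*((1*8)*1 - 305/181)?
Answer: 228600/181 ≈ 1263.0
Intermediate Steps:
200*((1*8)*1 - 305/181) = 200*(8*1 - 305*1/181) = 200*(8 - 305/181) = 200*(1143/181) = 228600/181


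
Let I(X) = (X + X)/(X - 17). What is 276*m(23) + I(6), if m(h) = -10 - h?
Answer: -100200/11 ≈ -9109.1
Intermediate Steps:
I(X) = 2*X/(-17 + X) (I(X) = (2*X)/(-17 + X) = 2*X/(-17 + X))
276*m(23) + I(6) = 276*(-10 - 1*23) + 2*6/(-17 + 6) = 276*(-10 - 23) + 2*6/(-11) = 276*(-33) + 2*6*(-1/11) = -9108 - 12/11 = -100200/11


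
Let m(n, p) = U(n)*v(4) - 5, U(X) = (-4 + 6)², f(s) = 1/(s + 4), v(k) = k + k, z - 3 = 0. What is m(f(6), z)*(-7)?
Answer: -189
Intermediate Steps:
z = 3 (z = 3 + 0 = 3)
v(k) = 2*k
f(s) = 1/(4 + s)
U(X) = 4 (U(X) = 2² = 4)
m(n, p) = 27 (m(n, p) = 4*(2*4) - 5 = 4*8 - 5 = 32 - 5 = 27)
m(f(6), z)*(-7) = 27*(-7) = -189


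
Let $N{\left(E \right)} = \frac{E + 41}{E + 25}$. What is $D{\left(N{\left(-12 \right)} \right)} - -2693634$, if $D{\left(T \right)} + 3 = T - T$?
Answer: $2693631$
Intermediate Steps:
$N{\left(E \right)} = \frac{41 + E}{25 + E}$
$D{\left(T \right)} = -3$ ($D{\left(T \right)} = -3 + \left(T - T\right) = -3 + 0 = -3$)
$D{\left(N{\left(-12 \right)} \right)} - -2693634 = -3 - -2693634 = -3 + 2693634 = 2693631$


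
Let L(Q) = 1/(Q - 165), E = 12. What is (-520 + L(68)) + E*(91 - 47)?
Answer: 775/97 ≈ 7.9897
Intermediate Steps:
L(Q) = 1/(-165 + Q)
(-520 + L(68)) + E*(91 - 47) = (-520 + 1/(-165 + 68)) + 12*(91 - 47) = (-520 + 1/(-97)) + 12*44 = (-520 - 1/97) + 528 = -50441/97 + 528 = 775/97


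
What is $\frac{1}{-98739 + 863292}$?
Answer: $\frac{1}{764553} \approx 1.308 \cdot 10^{-6}$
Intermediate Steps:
$\frac{1}{-98739 + 863292} = \frac{1}{764553}$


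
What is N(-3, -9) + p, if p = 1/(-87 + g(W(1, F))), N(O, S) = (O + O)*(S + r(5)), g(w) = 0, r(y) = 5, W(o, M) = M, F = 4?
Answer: 2087/87 ≈ 23.988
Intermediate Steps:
N(O, S) = 2*O*(5 + S) (N(O, S) = (O + O)*(S + 5) = (2*O)*(5 + S) = 2*O*(5 + S))
p = -1/87 (p = 1/(-87 + 0) = 1/(-87) = -1/87 ≈ -0.011494)
N(-3, -9) + p = 2*(-3)*(5 - 9) - 1/87 = 2*(-3)*(-4) - 1/87 = 24 - 1/87 = 2087/87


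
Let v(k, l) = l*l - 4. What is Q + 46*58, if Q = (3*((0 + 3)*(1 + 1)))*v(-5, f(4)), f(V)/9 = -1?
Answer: 4054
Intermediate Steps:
f(V) = -9 (f(V) = 9*(-1) = -9)
v(k, l) = -4 + l**2 (v(k, l) = l**2 - 4 = -4 + l**2)
Q = 1386 (Q = (3*((0 + 3)*(1 + 1)))*(-4 + (-9)**2) = (3*(3*2))*(-4 + 81) = (3*6)*77 = 18*77 = 1386)
Q + 46*58 = 1386 + 46*58 = 1386 + 2668 = 4054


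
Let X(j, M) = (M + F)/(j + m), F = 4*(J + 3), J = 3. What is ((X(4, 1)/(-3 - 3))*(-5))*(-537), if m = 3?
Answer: -22375/14 ≈ -1598.2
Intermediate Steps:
F = 24 (F = 4*(3 + 3) = 4*6 = 24)
X(j, M) = (24 + M)/(3 + j) (X(j, M) = (M + 24)/(j + 3) = (24 + M)/(3 + j))
((X(4, 1)/(-3 - 3))*(-5))*(-537) = ((((24 + 1)/(3 + 4))/(-3 - 3))*(-5))*(-537) = (((25/7)/(-6))*(-5))*(-537) = (-25/42*(-5))*(-537) = (-⅙*25/7*(-5))*(-537) = -25/42*(-5)*(-537) = (125/42)*(-537) = -22375/14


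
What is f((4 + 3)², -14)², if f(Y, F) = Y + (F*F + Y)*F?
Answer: 11431161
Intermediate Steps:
f(Y, F) = Y + F*(Y + F²) (f(Y, F) = Y + (F² + Y)*F = Y + (Y + F²)*F = Y + F*(Y + F²))
f((4 + 3)², -14)² = ((4 + 3)² + (-14)³ - 14*(4 + 3)²)² = (7² - 2744 - 14*7²)² = (49 - 2744 - 14*49)² = (49 - 2744 - 686)² = (-3381)² = 11431161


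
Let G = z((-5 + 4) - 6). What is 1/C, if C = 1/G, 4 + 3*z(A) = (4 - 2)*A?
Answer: -6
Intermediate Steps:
z(A) = -4/3 + 2*A/3 (z(A) = -4/3 + ((4 - 2)*A)/3 = -4/3 + (2*A)/3 = -4/3 + 2*A/3)
G = -6 (G = -4/3 + 2*((-5 + 4) - 6)/3 = -4/3 + 2*(-1 - 6)/3 = -4/3 + (⅔)*(-7) = -4/3 - 14/3 = -6)
C = -⅙ (C = 1/(-6) = -⅙ ≈ -0.16667)
1/C = 1/(-⅙) = -6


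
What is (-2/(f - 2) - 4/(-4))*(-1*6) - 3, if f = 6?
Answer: -6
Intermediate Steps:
(-2/(f - 2) - 4/(-4))*(-1*6) - 3 = (-2/(6 - 2) - 4/(-4))*(-1*6) - 3 = (-2/4 - 4*(-¼))*(-6) - 3 = (-2*¼ + 1)*(-6) - 3 = (-½ + 1)*(-6) - 3 = (½)*(-6) - 3 = -3 - 3 = -6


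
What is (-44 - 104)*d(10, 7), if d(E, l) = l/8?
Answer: -259/2 ≈ -129.50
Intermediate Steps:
d(E, l) = l/8 (d(E, l) = l*(⅛) = l/8)
(-44 - 104)*d(10, 7) = (-44 - 104)*((⅛)*7) = -148*7/8 = -259/2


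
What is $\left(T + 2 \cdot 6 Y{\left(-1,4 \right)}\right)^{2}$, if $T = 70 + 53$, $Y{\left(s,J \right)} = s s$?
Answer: $18225$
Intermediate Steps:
$Y{\left(s,J \right)} = s^{2}$
$T = 123$
$\left(T + 2 \cdot 6 Y{\left(-1,4 \right)}\right)^{2} = \left(123 + 2 \cdot 6 \left(-1\right)^{2}\right)^{2} = \left(123 + 12 \cdot 1\right)^{2} = \left(123 + 12\right)^{2} = 135^{2} = 18225$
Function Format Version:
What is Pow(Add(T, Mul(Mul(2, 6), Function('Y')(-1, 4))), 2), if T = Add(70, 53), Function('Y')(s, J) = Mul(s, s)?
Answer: 18225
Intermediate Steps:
Function('Y')(s, J) = Pow(s, 2)
T = 123
Pow(Add(T, Mul(Mul(2, 6), Function('Y')(-1, 4))), 2) = Pow(Add(123, Mul(Mul(2, 6), Pow(-1, 2))), 2) = Pow(Add(123, Mul(12, 1)), 2) = Pow(Add(123, 12), 2) = Pow(135, 2) = 18225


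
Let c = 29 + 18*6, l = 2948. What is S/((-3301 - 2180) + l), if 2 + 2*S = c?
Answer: -135/5066 ≈ -0.026648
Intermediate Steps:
c = 137 (c = 29 + 108 = 137)
S = 135/2 (S = -1 + (½)*137 = -1 + 137/2 = 135/2 ≈ 67.500)
S/((-3301 - 2180) + l) = 135/(2*((-3301 - 2180) + 2948)) = 135/(2*(-5481 + 2948)) = (135/2)/(-2533) = (135/2)*(-1/2533) = -135/5066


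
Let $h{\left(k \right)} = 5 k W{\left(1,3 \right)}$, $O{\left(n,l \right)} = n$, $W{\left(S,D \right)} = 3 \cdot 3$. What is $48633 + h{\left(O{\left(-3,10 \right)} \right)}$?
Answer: $48498$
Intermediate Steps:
$W{\left(S,D \right)} = 9$
$h{\left(k \right)} = 45 k$ ($h{\left(k \right)} = 5 k 9 = 45 k$)
$48633 + h{\left(O{\left(-3,10 \right)} \right)} = 48633 + 45 \left(-3\right) = 48633 - 135 = 48498$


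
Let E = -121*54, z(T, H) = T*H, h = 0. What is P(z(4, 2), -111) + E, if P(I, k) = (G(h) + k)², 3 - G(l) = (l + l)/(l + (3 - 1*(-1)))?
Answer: 5130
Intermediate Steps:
G(l) = 3 - 2*l/(4 + l) (G(l) = 3 - (l + l)/(l + (3 - 1*(-1))) = 3 - 2*l/(l + (3 + 1)) = 3 - 2*l/(l + 4) = 3 - 2*l/(4 + l))
z(T, H) = H*T
P(I, k) = (3 + k)² (P(I, k) = ((12 + 0)/(4 + 0) + k)² = (12/4 + k)² = ((¼)*12 + k)² = (3 + k)²)
E = -6534
P(z(4, 2), -111) + E = (3 - 111)² - 6534 = (-108)² - 6534 = 11664 - 6534 = 5130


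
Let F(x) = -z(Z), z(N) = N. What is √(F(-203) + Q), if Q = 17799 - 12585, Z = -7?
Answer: √5221 ≈ 72.256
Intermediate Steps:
Q = 5214
F(x) = 7 (F(x) = -1*(-7) = 7)
√(F(-203) + Q) = √(7 + 5214) = √5221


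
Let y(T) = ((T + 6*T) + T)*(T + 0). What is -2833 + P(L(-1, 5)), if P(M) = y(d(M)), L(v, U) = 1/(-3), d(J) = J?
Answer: -25489/9 ≈ -2832.1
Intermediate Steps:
L(v, U) = -⅓
y(T) = 8*T² (y(T) = (7*T + T)*T = (8*T)*T = 8*T²)
P(M) = 8*M²
-2833 + P(L(-1, 5)) = -2833 + 8*(-⅓)² = -2833 + 8*(⅑) = -2833 + 8/9 = -25489/9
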